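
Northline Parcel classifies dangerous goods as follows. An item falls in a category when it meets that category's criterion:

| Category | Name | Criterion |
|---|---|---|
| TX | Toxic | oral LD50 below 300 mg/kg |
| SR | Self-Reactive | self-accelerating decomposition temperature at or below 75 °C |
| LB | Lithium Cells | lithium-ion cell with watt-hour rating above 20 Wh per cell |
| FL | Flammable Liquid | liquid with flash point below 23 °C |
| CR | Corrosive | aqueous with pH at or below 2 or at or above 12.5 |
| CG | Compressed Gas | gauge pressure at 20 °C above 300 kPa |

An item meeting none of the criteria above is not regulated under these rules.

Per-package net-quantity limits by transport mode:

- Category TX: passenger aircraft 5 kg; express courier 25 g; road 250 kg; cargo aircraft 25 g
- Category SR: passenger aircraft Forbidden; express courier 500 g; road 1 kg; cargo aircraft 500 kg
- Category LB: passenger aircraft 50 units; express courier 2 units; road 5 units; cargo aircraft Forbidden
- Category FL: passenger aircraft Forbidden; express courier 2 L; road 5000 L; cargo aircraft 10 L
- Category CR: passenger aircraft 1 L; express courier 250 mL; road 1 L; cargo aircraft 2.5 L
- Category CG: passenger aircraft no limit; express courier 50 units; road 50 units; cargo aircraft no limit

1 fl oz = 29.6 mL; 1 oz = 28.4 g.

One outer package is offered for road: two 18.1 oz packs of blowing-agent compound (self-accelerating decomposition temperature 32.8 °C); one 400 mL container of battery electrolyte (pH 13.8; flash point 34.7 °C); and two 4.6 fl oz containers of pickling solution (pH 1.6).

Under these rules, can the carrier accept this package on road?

No

Blowing-agent compound: self-accelerating decomposition temperature 32.8 °C ≤ 75 °C → Category SR (Self-Reactive).
Battery electrolyte: pH 13.8 ≥ 12.5 → Category CR (Corrosive).
With pH 1.6 (≤ 2), the pickling solution falls in Category CR.
Category CR net quantity: 400 mL + (two 4.6 fl oz containers = 272.32 mL) = 672.32 mL.
672.32 mL is within the road limit of 1 L for Category CR.
Category SR quantity: two 18.1 oz packs = 1028.08 g.
That exceeds the Category SR road limit of 1 kg.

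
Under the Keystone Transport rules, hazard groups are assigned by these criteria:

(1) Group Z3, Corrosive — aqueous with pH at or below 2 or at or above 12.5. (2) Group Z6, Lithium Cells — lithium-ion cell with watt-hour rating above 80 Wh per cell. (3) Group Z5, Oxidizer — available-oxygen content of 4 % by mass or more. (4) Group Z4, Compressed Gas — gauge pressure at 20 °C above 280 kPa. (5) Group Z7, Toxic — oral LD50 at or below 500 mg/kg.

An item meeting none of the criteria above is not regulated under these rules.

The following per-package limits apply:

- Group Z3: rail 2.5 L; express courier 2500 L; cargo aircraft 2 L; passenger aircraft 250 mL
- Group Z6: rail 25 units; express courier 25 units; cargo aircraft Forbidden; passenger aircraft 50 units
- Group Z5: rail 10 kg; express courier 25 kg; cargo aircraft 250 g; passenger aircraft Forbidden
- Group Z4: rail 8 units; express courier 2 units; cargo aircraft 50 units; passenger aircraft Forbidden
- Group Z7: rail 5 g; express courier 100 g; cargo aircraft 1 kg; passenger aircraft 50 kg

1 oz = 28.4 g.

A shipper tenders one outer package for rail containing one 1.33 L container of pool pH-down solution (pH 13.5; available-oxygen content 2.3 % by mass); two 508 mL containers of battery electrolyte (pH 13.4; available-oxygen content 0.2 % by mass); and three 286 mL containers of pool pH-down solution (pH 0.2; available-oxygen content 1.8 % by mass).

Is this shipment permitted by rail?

No

The pool pH-down solution has pH 13.5, which is ≥ 12.5, so it is Group Z3 (Corrosive).
pH 13.4 meets the Group Z3 criterion (Corrosive), so the battery electrolyte is Group Z3.
The pool pH-down solution has pH 0.2, which is ≤ 2, so it is Group Z3 (Corrosive).
Group Z3 net quantity: 1.33 L + (two 508 mL containers = 1.016 L) + (three 286 mL containers = 858 mL) = 3.204 L.
That exceeds the Group Z3 rail limit of 2.5 L.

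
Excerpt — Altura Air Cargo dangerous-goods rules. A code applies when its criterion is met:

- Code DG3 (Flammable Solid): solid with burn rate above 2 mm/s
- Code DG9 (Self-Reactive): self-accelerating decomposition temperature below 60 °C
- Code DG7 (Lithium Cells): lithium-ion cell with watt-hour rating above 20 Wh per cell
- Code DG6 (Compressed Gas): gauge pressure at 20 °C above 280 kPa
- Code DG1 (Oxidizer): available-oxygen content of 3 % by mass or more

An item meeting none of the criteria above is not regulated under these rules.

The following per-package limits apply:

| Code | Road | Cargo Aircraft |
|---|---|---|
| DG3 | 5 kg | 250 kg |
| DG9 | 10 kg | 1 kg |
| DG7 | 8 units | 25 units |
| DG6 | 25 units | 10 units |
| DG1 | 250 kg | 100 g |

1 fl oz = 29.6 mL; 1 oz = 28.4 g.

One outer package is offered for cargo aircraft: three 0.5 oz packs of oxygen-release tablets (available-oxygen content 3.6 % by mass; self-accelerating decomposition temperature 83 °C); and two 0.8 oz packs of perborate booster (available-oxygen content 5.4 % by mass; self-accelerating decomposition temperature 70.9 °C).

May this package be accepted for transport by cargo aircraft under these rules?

Yes

The oxygen-release tablets have available-oxygen content 3.6 % by mass, which is ≥ 3 % by mass, so they are Code DG1 (Oxidizer).
Available-oxygen content 5.4 % by mass meets the Code DG1 criterion (Oxidizer), so the perborate booster is Code DG1.
Total Code DG1: (three 0.5 oz packs = 42.6 g) + (two 0.8 oz packs = 45.44 g) = 88.04 g.
88.04 g is within the cargo aircraft limit of 100 g for Code DG1.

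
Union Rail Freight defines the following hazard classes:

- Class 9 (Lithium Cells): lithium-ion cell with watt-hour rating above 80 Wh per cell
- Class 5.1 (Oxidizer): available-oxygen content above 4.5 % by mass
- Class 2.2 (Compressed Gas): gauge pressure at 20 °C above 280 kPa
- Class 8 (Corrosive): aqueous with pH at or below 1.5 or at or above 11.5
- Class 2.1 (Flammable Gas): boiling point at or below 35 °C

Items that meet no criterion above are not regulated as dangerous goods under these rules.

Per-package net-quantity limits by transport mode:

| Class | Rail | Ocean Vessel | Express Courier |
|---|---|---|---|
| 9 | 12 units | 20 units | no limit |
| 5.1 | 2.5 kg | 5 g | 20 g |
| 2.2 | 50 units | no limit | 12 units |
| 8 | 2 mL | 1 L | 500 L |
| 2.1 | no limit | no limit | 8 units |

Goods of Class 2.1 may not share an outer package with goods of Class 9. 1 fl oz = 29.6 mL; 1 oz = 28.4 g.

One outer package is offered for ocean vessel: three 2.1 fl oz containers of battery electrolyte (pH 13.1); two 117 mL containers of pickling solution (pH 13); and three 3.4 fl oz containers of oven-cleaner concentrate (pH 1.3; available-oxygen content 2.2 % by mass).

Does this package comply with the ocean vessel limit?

Battery electrolyte: pH 13.1 ≥ 11.5 → Class 8 (Corrosive).
With pH 13 (≥ 11.5), the pickling solution falls in Class 8.
pH 1.3 meets the Class 8 criterion (Corrosive), so the oven-cleaner concentrate is Class 8.
Total Class 8: (three 2.1 fl oz containers = 186.48 mL) + (two 117 mL containers = 234 mL) + (three 3.4 fl oz containers = 301.92 mL) = 722.4 mL.
722.4 mL ≤ 1 L (ocean vessel limit, Class 8) — within limit.

Yes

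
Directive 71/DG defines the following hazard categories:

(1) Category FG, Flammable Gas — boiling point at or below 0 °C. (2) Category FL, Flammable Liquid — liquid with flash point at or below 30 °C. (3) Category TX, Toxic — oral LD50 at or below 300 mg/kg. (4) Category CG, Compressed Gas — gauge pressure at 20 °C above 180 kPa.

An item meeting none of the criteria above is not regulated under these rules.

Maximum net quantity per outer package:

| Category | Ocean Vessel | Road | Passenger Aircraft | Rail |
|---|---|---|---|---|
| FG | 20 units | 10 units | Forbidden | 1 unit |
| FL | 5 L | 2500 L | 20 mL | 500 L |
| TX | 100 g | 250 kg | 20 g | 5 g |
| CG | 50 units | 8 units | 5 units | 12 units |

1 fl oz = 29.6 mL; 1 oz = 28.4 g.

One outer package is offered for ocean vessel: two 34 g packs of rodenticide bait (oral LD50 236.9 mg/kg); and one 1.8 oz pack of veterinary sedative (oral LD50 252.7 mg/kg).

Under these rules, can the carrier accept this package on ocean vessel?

Oral LD50 236.9 mg/kg meets the Category TX criterion (Toxic), so the rodenticide bait is Category TX.
Oral LD50 252.7 mg/kg meets the Category TX criterion (Toxic), so the veterinary sedative is Category TX.
Category TX net quantity: (two 34 g packs = 68 g) + (one 1.8 oz pack = 51.12 g) = 119.12 g.
That exceeds the Category TX ocean vessel limit of 100 g.

No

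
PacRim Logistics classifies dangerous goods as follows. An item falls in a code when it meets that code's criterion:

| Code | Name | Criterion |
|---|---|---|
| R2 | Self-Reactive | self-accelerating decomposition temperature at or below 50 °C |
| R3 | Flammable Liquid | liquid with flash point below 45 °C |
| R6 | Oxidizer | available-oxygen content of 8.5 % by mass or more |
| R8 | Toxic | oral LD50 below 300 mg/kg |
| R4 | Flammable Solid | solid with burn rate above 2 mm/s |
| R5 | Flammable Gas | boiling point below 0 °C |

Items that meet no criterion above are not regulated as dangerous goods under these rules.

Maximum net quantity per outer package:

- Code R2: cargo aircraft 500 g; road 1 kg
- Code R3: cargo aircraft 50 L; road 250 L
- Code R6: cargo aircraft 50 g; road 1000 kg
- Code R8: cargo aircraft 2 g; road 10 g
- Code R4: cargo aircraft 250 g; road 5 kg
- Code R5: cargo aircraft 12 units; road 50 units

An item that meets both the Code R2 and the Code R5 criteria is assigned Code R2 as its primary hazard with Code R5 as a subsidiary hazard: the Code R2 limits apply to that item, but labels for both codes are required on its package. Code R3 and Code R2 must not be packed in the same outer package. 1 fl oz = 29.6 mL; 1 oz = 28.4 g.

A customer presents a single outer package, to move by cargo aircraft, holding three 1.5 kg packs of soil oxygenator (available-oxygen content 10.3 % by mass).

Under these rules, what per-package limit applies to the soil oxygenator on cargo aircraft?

50 g

The soil oxygenator has available-oxygen content 10.3 % by mass, which is ≥ 8.5 % by mass, so it is Code R6 (Oxidizer).
The cargo aircraft limit for Code R6 is 50 g.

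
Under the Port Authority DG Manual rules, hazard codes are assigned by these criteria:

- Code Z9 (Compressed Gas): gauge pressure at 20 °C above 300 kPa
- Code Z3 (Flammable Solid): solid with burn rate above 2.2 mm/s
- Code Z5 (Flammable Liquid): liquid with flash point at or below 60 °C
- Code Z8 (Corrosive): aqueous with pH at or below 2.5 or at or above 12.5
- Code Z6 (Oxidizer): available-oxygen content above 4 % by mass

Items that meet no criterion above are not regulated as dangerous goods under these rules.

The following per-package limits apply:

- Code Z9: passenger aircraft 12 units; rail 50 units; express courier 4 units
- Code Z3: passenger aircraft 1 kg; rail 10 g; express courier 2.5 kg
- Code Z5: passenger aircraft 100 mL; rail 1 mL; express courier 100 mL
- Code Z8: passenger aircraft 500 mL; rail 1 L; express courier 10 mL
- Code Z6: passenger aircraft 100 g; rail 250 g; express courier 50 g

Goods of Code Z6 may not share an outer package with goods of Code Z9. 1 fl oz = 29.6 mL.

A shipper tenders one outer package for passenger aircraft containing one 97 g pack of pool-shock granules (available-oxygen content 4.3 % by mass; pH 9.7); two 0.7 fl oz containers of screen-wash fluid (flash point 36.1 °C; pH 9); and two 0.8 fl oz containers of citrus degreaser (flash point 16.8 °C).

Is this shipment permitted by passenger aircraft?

Yes

The pool-shock granules have available-oxygen content 4.3 % by mass, which is > 4 % by mass, so they are Code Z6 (Oxidizer).
The screen-wash fluid has flash point 36.1 °C, which is ≤ 60 °C, so it is Code Z5 (Flammable Liquid).
The citrus degreaser has flash point 16.8 °C, which is ≤ 60 °C, so it is Code Z5 (Flammable Liquid).
Total Code Z5: (two 0.7 fl oz containers = 41.44 mL) + (two 0.8 fl oz containers = 47.36 mL) = 88.8 mL.
88.8 mL ≤ 100 mL (passenger aircraft limit, Code Z5) — within limit.
Code Z6 quantity: 97 g.
That is within the Code Z6 passenger aircraft limit of 100 g.
The segregation rule (Code Z6 with Code Z9) does not apply to Code Z5 with Code Z6.
Every hazard code is within its passenger aircraft limit and no segregation rule is violated.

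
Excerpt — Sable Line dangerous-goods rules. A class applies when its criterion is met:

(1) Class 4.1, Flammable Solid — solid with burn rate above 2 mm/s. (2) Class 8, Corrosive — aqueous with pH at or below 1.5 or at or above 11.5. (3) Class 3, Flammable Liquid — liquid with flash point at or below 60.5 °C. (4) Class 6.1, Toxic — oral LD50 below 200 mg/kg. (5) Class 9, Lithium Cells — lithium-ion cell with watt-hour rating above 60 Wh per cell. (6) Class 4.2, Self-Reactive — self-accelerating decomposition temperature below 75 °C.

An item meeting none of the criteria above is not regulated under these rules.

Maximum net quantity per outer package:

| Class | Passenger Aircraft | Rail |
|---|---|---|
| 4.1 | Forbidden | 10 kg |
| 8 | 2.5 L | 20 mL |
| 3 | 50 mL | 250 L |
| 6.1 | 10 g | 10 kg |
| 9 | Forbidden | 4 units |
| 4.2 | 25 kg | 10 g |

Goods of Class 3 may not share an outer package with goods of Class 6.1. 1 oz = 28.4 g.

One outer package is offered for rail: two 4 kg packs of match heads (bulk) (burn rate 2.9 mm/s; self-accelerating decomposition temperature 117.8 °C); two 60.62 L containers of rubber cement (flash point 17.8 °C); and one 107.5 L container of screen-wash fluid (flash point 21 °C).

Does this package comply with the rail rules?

Yes

Burn rate 2.9 mm/s meets the Class 4.1 criterion (Flammable Solid), so the match heads (bulk) are Class 4.1.
Rubber cement: flash point 17.8 °C ≤ 60.5 °C → Class 3 (Flammable Liquid).
Flash point 21 °C meets the Class 3 criterion (Flammable Liquid), so the screen-wash fluid is Class 3.
Class 3 net quantity: (two 60.62 L containers = 121.24 L) + 107.5 L = 228.74 L.
That is within the Class 3 rail limit of 250 L.
Class 4.1 quantity: two 4 kg packs = 8 kg.
That is within the Class 4.1 rail limit of 10 kg.
The segregation rule (Class 3 with Class 6.1) does not apply to Class 3 with Class 4.1.
Every hazard class is within its rail limit and no segregation rule is violated.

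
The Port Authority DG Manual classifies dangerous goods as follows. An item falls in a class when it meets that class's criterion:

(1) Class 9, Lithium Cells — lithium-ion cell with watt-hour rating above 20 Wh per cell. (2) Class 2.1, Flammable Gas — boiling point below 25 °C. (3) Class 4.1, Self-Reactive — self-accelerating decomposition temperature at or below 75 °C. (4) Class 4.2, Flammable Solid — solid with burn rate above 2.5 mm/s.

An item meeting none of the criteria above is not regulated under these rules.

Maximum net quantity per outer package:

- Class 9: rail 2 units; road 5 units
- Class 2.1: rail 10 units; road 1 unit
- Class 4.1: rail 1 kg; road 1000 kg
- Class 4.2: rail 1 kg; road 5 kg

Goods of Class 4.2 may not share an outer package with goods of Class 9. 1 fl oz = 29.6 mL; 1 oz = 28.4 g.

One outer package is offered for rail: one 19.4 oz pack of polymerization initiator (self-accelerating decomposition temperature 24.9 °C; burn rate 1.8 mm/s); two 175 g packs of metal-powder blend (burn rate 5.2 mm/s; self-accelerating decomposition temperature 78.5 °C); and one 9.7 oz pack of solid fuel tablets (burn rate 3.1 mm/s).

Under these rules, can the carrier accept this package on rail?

Yes

With self-accelerating decomposition temperature 24.9 °C (≤ 75 °C), the polymerization initiator falls in Class 4.1.
With burn rate 5.2 mm/s (> 2.5 mm/s), the metal-powder blend falls in Class 4.2.
Solid fuel tablets: burn rate 3.1 mm/s > 2.5 mm/s → Class 4.2 (Flammable Solid).
Class 4.2 net quantity: (two 175 g packs = 350 g) + (one 9.7 oz pack = 275.48 g) = 625.48 g.
That is within the Class 4.2 rail limit of 1 kg.
Class 4.1 quantity: one 19.4 oz pack = 550.96 g.
That is within the Class 4.1 rail limit of 1 kg.
The segregation rule (Class 4.2 with Class 9) does not apply to Class 4.2 with Class 4.1.
Every hazard class is within its rail limit and no segregation rule is violated.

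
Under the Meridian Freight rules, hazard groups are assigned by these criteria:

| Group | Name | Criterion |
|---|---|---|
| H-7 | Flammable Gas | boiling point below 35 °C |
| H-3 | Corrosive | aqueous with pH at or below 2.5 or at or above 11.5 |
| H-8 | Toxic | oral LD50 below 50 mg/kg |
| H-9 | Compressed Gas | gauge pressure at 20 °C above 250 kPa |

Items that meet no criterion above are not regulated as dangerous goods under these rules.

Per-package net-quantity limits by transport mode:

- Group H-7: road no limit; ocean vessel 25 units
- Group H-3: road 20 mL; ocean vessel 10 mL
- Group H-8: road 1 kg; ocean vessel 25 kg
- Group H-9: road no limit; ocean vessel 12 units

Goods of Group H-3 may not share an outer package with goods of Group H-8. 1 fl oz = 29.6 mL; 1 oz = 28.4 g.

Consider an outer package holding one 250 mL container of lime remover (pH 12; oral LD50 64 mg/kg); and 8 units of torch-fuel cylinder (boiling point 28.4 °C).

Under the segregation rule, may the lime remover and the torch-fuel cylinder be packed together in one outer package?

Yes

Lime remover: pH 12 ≥ 11.5 → Group H-3 (Corrosive).
With boiling point 28.4 °C (< 35 °C), the torch-fuel cylinder falls in Group H-7.
No segregation rule bars Group H-3 with Group H-7.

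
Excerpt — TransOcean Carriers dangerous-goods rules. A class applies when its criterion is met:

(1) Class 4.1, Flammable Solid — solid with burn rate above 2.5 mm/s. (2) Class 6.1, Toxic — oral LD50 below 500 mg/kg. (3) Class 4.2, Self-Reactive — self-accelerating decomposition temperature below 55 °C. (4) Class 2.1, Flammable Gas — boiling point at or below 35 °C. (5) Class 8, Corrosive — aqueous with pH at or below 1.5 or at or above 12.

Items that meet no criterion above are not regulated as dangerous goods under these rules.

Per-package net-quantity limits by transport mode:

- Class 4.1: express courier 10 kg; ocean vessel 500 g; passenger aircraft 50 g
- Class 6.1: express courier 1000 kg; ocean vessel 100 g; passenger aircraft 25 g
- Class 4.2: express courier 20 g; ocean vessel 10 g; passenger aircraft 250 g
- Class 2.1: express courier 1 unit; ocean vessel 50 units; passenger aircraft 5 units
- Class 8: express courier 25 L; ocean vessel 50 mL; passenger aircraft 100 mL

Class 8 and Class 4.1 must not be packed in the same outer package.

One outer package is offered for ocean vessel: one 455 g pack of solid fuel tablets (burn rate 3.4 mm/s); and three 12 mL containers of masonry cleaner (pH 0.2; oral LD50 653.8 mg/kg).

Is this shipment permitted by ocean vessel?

The solid fuel tablets have burn rate 3.4 mm/s, which is > 2.5 mm/s, so they are Class 4.1 (Flammable Solid).
With pH 0.2 (≤ 1.5), the masonry cleaner falls in Class 8.
Class 8 quantity: three 12 mL containers = 36 mL.
36 mL is within the ocean vessel limit of 50 mL for Class 8.
Class 4.1 quantity: 455 g.
455 g is within the ocean vessel limit of 500 g for Class 4.1.
Class 8 and Class 4.1 may not share an outer package.

No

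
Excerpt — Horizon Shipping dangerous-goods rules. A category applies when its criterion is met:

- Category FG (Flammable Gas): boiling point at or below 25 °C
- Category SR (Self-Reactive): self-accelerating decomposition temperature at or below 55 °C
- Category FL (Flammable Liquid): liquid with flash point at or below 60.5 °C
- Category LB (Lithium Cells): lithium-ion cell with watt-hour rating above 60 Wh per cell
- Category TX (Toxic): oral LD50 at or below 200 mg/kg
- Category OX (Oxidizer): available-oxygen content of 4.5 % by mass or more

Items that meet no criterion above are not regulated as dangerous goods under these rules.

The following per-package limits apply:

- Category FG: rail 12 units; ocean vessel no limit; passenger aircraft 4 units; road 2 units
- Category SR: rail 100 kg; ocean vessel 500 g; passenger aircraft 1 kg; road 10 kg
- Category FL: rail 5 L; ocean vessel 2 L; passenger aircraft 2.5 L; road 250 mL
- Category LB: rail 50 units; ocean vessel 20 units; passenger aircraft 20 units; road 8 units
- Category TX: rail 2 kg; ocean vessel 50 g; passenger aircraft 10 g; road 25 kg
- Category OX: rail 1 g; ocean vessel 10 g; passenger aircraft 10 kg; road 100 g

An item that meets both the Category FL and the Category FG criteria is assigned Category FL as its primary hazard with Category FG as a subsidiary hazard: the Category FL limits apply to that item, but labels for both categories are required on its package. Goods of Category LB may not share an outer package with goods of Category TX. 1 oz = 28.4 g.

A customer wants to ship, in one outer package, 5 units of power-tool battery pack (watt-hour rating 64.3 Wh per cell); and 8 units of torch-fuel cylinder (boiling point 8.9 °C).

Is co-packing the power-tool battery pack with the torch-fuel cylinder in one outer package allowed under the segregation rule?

The power-tool battery pack has watt-hour rating 64.3 Wh per cell, which is > 60 Wh per cell, so it is Category LB (Lithium Cells).
Torch-fuel cylinder: boiling point 8.9 °C ≤ 25 °C → Category FG (Flammable Gas).
No segregation rule bars Category LB with Category FG.

Yes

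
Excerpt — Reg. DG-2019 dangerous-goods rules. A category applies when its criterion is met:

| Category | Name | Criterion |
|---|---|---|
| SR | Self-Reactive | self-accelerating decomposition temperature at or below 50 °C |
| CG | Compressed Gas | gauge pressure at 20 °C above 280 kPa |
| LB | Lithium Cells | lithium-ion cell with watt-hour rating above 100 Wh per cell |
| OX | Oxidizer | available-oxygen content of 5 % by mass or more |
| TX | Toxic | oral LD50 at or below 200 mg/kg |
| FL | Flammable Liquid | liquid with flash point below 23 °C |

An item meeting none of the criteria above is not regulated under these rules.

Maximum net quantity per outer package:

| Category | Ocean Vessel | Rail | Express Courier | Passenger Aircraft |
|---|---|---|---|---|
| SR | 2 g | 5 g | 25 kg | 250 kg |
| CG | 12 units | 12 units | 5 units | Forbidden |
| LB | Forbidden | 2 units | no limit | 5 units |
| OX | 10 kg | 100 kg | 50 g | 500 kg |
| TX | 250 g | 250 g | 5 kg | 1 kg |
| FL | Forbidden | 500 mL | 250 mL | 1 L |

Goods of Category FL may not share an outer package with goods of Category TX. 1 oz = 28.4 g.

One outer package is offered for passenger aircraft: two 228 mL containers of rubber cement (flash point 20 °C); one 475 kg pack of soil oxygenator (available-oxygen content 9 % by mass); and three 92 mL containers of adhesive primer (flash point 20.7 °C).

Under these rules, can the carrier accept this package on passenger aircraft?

The rubber cement has flash point 20 °C, which is < 23 °C, so it is Category FL (Flammable Liquid).
With available-oxygen content 9 % by mass (≥ 5 % by mass), the soil oxygenator falls in Category OX.
With flash point 20.7 °C (< 23 °C), the adhesive primer falls in Category FL.
Category FL net quantity: (two 228 mL containers = 456 mL) + (three 92 mL containers = 276 mL) = 732 mL.
732 mL is within the passenger aircraft limit of 1 L for Category FL.
Category OX quantity: 475 kg.
That is within the Category OX passenger aircraft limit of 500 kg.
The segregation rule (Category FL with Category TX) does not apply to Category FL with Category OX.
Every hazard category is within its passenger aircraft limit and no segregation rule is violated.

Yes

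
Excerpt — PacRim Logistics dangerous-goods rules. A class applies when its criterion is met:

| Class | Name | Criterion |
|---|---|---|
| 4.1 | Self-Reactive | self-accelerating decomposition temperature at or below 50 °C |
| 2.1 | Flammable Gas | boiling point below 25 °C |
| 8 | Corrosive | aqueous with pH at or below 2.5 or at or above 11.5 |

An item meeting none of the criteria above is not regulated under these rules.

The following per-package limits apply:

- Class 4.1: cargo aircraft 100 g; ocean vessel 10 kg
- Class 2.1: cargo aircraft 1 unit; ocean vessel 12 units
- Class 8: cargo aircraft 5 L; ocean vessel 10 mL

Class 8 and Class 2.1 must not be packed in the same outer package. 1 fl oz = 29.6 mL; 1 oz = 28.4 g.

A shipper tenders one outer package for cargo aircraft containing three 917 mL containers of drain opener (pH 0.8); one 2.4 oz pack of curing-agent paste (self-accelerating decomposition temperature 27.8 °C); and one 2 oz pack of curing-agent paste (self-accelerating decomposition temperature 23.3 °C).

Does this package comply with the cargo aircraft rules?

No

pH 0.8 meets the Class 8 criterion (Corrosive), so the drain opener is Class 8.
Curing-agent paste: self-accelerating decomposition temperature 27.8 °C ≤ 50 °C → Class 4.1 (Self-Reactive).
With self-accelerating decomposition temperature 23.3 °C (≤ 50 °C), the curing-agent paste falls in Class 4.1.
Total Class 4.1: (one 2.4 oz pack = 68.16 g) + (one 2 oz pack = 56.8 g) = 124.96 g.
124.96 g > 100 g (cargo aircraft limit, Class 4.1) — over the limit.
Class 8 quantity: three 917 mL containers = 2.751 L.
2.751 L ≤ 5 L (cargo aircraft limit, Class 8) — within limit.
The segregation rule (Class 8 with Class 2.1) does not apply to Class 4.1 with Class 8.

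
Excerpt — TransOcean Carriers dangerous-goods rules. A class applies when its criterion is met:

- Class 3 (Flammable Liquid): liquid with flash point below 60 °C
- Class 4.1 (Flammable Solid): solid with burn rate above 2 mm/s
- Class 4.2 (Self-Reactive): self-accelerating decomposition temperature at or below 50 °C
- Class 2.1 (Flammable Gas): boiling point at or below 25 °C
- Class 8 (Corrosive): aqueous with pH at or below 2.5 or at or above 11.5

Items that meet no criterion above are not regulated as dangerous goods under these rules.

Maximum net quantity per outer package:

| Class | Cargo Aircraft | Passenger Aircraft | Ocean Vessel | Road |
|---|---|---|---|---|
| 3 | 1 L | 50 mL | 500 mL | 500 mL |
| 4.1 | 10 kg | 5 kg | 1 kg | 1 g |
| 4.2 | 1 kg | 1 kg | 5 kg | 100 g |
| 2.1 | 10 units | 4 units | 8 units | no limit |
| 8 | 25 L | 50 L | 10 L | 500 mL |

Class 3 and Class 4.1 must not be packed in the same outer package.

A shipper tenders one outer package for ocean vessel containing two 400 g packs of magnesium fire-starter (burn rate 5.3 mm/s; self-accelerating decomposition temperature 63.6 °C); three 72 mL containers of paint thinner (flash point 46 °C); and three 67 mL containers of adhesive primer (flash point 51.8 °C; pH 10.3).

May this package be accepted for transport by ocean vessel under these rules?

With burn rate 5.3 mm/s (> 2 mm/s), the magnesium fire-starter falls in Class 4.1.
Paint thinner: flash point 46 °C < 60 °C → Class 3 (Flammable Liquid).
Flash point 51.8 °C meets the Class 3 criterion (Flammable Liquid), so the adhesive primer is Class 3.
Total Class 3: (three 72 mL containers = 216 mL) + (three 67 mL containers = 201 mL) = 417 mL.
417 mL is within the ocean vessel limit of 500 mL for Class 3.
Class 4.1 quantity: two 400 g packs = 800 g.
800 g is within the ocean vessel limit of 1 kg for Class 4.1.
Class 3 and Class 4.1 may not share an outer package.

No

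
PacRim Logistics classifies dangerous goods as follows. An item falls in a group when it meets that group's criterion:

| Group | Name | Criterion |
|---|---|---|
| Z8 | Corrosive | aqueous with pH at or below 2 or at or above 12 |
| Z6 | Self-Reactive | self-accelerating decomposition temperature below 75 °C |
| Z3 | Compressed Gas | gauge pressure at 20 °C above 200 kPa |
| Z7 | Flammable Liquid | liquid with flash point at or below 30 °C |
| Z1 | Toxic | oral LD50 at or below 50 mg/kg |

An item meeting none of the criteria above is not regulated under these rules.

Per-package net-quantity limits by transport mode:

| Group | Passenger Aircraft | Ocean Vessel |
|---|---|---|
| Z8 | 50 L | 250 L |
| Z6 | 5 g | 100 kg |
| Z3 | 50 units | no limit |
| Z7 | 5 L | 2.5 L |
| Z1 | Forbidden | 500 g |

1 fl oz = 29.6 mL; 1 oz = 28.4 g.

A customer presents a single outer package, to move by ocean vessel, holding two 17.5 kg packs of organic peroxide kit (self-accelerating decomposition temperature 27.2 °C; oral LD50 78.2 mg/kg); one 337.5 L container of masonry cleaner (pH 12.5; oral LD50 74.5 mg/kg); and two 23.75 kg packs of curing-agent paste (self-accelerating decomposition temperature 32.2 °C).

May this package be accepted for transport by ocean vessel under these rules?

No

Organic peroxide kit: self-accelerating decomposition temperature 27.2 °C < 75 °C → Group Z6 (Self-Reactive).
The masonry cleaner has pH 12.5, which is ≥ 12, so it is Group Z8 (Corrosive).
With self-accelerating decomposition temperature 32.2 °C (< 75 °C), the curing-agent paste falls in Group Z6.
Group Z6 net quantity: (two 17.5 kg packs = 35 kg) + (two 23.75 kg packs = 47.5 kg) = 82.5 kg.
82.5 kg is within the ocean vessel limit of 100 kg for Group Z6.
Group Z8 quantity: 337.5 L.
337.5 L exceeds the ocean vessel limit of 250 L for Group Z8.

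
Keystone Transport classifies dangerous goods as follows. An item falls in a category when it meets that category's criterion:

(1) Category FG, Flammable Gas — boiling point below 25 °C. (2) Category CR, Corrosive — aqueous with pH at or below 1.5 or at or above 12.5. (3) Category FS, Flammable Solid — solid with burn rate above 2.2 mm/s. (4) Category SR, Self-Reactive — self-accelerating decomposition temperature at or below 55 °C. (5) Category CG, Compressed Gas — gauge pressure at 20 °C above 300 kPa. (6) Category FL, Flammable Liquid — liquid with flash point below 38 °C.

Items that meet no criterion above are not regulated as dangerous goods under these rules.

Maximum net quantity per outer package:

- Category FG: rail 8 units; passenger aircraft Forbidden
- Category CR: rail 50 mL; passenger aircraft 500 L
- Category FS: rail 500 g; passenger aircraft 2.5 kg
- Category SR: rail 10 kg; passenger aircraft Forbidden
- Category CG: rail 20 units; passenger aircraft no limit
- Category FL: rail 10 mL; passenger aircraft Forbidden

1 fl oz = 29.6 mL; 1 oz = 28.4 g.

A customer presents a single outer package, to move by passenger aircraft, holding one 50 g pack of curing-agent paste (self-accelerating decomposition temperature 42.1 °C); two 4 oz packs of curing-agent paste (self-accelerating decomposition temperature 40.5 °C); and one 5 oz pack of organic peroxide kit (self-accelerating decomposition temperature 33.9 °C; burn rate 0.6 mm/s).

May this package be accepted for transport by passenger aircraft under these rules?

No

Self-accelerating decomposition temperature 42.1 °C meets the Category SR criterion (Self-Reactive), so the curing-agent paste is Category SR.
Self-accelerating decomposition temperature 40.5 °C meets the Category SR criterion (Self-Reactive), so the curing-agent paste is Category SR.
Organic peroxide kit: self-accelerating decomposition temperature 33.9 °C ≤ 55 °C → Category SR (Self-Reactive).
Total Category SR: 50 g + (two 4 oz packs = 227.2 g) + (one 5 oz pack = 142 g) = 419.2 g.
By passenger aircraft, Category SR is Forbidden regardless of quantity.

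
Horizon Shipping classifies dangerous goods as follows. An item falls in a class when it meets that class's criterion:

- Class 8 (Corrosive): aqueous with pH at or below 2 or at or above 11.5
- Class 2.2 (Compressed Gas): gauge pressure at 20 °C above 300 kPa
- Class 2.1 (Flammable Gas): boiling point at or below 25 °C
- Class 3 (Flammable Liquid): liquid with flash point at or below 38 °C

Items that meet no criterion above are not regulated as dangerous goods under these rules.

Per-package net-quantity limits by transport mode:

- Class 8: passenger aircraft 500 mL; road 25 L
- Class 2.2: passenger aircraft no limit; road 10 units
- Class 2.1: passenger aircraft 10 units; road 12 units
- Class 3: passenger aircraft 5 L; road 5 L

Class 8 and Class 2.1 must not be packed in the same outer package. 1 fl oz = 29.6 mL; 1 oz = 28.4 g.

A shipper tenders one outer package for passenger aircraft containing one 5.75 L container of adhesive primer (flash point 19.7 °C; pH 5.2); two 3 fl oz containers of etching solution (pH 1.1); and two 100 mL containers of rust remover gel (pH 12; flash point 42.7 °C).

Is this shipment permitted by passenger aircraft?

No

Flash point 19.7 °C meets the Class 3 criterion (Flammable Liquid), so the adhesive primer is Class 3.
Etching solution: pH 1.1 ≤ 2 → Class 8 (Corrosive).
Rust remover gel: pH 12 ≥ 11.5 → Class 8 (Corrosive).
Class 8 net quantity: (two 3 fl oz containers = 177.6 mL) + (two 100 mL containers = 200 mL) = 377.6 mL.
That is within the Class 8 passenger aircraft limit of 500 mL.
Class 3 quantity: 5.75 L.
5.75 L exceeds the passenger aircraft limit of 5 L for Class 3.
The segregation rule (Class 8 with Class 2.1) does not apply to Class 8 with Class 3.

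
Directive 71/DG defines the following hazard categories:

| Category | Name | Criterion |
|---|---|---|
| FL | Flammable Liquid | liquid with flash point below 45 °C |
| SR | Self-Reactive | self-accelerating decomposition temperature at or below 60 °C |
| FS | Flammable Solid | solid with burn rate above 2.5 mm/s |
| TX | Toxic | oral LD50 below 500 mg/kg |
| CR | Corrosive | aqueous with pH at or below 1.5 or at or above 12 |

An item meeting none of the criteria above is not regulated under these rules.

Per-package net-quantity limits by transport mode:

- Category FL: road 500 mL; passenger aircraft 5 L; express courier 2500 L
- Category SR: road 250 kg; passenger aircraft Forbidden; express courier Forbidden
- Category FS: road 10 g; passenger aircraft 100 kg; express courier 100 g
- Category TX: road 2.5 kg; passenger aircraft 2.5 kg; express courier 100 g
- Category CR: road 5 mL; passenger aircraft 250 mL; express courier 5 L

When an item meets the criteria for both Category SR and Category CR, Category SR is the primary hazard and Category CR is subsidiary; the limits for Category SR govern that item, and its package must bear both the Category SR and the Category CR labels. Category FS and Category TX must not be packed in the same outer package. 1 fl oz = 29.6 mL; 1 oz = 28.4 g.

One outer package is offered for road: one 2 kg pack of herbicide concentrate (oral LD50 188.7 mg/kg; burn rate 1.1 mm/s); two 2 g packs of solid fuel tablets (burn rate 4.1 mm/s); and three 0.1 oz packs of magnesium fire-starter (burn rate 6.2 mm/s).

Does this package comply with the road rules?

No

The herbicide concentrate has oral LD50 188.7 mg/kg, which is < 500 mg/kg, so it is Category TX (Toxic).
Solid fuel tablets: burn rate 4.1 mm/s > 2.5 mm/s → Category FS (Flammable Solid).
Burn rate 6.2 mm/s meets the Category FS criterion (Flammable Solid), so the magnesium fire-starter is Category FS.
Total Category FS: (two 2 g packs = 4 g) + (three 0.1 oz packs = 8.52 g) = 12.52 g.
That exceeds the Category FS road limit of 10 g.
Category TX quantity: 2 kg.
2 kg ≤ 2.5 kg (road limit, Category TX) — within limit.
Category FS and Category TX may not share an outer package.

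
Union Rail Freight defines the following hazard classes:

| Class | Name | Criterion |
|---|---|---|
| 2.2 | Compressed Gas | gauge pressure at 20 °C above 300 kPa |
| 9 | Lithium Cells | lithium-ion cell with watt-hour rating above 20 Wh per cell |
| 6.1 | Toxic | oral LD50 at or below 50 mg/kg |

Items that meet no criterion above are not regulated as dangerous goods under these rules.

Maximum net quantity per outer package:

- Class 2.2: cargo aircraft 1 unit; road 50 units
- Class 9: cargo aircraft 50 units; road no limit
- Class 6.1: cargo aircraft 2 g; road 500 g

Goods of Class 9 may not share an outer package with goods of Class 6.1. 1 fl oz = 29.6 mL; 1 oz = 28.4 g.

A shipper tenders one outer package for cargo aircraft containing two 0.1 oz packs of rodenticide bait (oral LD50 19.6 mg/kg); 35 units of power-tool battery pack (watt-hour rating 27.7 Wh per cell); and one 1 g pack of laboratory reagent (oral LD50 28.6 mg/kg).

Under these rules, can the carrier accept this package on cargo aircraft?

No

Oral LD50 19.6 mg/kg meets the Class 6.1 criterion (Toxic), so the rodenticide bait is Class 6.1.
With watt-hour rating 27.7 Wh per cell (> 20 Wh per cell), the power-tool battery pack falls in Class 9.
Laboratory reagent: oral LD50 28.6 mg/kg ≤ 50 mg/kg → Class 6.1 (Toxic).
Class 9 quantity: 35 units.
That is within the Class 9 cargo aircraft limit of 50 units.
Total Class 6.1: (two 0.1 oz packs = 5.68 g) + 1 g = 6.68 g.
6.68 g > 2 g (cargo aircraft limit, Class 6.1) — over the limit.
Class 9 and Class 6.1 may not share an outer package.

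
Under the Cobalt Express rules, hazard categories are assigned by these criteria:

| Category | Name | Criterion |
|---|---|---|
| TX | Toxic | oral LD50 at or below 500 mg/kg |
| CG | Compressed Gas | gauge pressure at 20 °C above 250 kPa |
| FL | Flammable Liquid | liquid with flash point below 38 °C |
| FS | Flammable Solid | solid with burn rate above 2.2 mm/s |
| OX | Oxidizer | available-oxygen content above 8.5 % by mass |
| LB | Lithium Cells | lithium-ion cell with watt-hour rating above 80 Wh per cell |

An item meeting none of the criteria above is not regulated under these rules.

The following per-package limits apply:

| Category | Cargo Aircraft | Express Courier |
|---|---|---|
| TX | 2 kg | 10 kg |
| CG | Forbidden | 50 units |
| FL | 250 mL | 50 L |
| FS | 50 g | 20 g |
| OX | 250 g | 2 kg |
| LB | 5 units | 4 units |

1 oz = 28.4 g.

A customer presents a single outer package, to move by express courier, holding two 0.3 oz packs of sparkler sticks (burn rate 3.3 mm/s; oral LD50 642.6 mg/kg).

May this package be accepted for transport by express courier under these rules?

Yes

Sparkler sticks: burn rate 3.3 mm/s > 2.2 mm/s → Category FS (Flammable Solid).
Category FS quantity: two 0.3 oz packs = 17.04 g.
That is within the Category FS express courier limit of 20 g.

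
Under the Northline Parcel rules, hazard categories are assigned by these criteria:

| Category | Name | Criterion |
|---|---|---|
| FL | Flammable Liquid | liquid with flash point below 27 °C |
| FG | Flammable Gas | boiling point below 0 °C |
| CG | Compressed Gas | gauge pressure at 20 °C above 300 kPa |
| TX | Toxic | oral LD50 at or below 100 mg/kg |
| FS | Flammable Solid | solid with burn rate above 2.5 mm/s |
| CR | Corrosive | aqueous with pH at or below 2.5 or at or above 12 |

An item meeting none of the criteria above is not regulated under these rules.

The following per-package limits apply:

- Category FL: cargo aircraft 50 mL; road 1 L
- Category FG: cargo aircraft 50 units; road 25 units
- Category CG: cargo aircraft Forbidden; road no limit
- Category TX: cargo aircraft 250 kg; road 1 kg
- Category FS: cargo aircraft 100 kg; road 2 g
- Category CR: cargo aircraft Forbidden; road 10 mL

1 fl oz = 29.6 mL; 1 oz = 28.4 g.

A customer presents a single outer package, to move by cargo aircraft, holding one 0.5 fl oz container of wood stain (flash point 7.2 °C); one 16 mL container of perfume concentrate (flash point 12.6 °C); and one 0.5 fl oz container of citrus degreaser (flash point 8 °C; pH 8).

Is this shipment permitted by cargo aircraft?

With flash point 7.2 °C (< 27 °C), the wood stain falls in Category FL.
With flash point 12.6 °C (< 27 °C), the perfume concentrate falls in Category FL.
With flash point 8 °C (< 27 °C), the citrus degreaser falls in Category FL.
Total Category FL: (one 0.5 fl oz container = 14.8 mL) + 16 mL + (one 0.5 fl oz container = 14.8 mL) = 45.6 mL.
That is within the Category FL cargo aircraft limit of 50 mL.

Yes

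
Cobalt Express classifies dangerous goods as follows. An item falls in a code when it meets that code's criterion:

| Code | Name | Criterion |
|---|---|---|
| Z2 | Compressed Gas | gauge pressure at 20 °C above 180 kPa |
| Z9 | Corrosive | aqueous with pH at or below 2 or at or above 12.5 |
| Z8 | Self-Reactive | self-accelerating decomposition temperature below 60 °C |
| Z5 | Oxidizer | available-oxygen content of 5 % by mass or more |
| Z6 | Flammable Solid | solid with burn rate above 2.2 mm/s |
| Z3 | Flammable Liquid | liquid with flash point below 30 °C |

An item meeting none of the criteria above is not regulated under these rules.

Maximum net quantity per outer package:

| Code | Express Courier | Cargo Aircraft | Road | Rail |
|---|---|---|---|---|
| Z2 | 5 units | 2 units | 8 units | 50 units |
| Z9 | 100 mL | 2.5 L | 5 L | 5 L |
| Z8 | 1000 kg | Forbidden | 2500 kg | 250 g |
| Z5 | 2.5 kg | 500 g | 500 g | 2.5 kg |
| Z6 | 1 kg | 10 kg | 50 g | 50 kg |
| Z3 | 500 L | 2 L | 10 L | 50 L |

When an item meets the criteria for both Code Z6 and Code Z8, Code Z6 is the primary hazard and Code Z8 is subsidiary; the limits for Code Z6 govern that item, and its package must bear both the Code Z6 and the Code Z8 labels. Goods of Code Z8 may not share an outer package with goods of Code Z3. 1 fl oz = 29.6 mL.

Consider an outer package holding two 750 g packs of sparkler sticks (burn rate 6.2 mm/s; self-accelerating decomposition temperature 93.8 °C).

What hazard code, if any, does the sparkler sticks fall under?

Burn rate 6.2 mm/s meets the Code Z6 criterion (Flammable Solid), so the sparkler sticks are Code Z6.

Code Z6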